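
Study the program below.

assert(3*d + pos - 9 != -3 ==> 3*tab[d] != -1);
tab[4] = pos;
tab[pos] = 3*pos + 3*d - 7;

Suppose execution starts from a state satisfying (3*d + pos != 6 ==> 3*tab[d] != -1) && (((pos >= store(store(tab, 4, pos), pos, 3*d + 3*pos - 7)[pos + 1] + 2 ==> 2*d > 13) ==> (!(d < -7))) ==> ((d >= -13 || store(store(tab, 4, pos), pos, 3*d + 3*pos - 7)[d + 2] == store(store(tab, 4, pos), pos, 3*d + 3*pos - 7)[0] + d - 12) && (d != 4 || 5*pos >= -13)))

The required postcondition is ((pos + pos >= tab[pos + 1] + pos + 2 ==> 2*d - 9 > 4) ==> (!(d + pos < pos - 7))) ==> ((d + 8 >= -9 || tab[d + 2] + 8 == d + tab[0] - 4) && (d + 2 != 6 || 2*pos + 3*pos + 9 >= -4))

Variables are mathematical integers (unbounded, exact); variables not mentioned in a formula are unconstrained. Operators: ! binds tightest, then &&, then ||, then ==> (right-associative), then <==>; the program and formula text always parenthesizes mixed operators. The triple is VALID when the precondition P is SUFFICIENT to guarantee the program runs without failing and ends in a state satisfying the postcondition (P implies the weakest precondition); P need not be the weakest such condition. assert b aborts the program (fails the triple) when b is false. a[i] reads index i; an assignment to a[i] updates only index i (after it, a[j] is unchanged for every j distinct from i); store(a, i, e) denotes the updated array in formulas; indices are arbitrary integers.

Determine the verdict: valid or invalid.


Working backward. After the program, the postcondition ((pos + pos >= tab[pos + 1] + pos + 2 ==> 2*d - 9 > 4) ==> (!(d + pos < pos - 7))) ==> ((d + 8 >= -9 || tab[d + 2] + 8 == d + tab[0] - 4) && (d + 2 != 6 || 2*pos + 3*pos + 9 >= -4)) must hold; in canonical form it is ((pos >= tab[pos + 1] + 2 ==> 2*d > 13) ==> (!(d < -7))) ==> ((d >= -17 || tab[d + 2] == tab[0] + d - 12) && (d != 4 || 5*pos >= -13)).
Before tab[pos] := 3*pos + 3*d - 7: ((pos >= store(tab, pos, 3*d + 3*pos - 7)[pos + 1] + 2 ==> 2*d > 13) ==> (!(d < -7))) ==> ((d >= -17 || store(tab, pos, 3*d + 3*pos - 7)[d + 2] == store(tab, pos, 3*d + 3*pos - 7)[0] + d - 12) && (d != 4 || 5*pos >= -13))
Before tab[4] := pos: ((pos >= store(store(tab, 4, pos), pos, 3*d + 3*pos - 7)[pos + 1] + 2 ==> 2*d > 13) ==> (!(d < -7))) ==> ((d >= -17 || store(store(tab, 4, pos), pos, 3*d + 3*pos - 7)[d + 2] == store(store(tab, 4, pos), pos, 3*d + 3*pos - 7)[0] + d - 12) && (d != 4 || 5*pos >= -13))
Before assert 3*d + pos - 9 != -3 ==> 3*tab[d] != -1: (3*d + pos != 6 ==> 3*tab[d] != -1) && (((pos >= store(store(tab, 4, pos), pos, 3*d + 3*pos - 7)[pos + 1] + 2 ==> 2*d > 13) ==> (!(d < -7))) ==> ((d >= -17 || store(store(tab, 4, pos), pos, 3*d + 3*pos - 7)[d + 2] == store(store(tab, 4, pos), pos, 3*d + 3*pos - 7)[0] + d - 12) && (d != 4 || 5*pos >= -13)))
The weakest precondition is (3*d + pos != 6 ==> 3*tab[d] != -1) && (((pos >= store(store(tab, 4, pos), pos, 3*d + 3*pos - 7)[pos + 1] + 2 ==> 2*d > 13) ==> (!(d < -7))) ==> ((d >= -17 || store(store(tab, 4, pos), pos, 3*d + 3*pos - 7)[d + 2] == store(store(tab, 4, pos), pos, 3*d + 3*pos - 7)[0] + d - 12) && (d != 4 || 5*pos >= -13))).
Check whether (3*d + pos != 6 ==> 3*tab[d] != -1) && (((pos >= store(store(tab, 4, pos), pos, 3*d + 3*pos - 7)[pos + 1] + 2 ==> 2*d > 13) ==> (!(d < -7))) ==> ((d >= -13 || store(store(tab, 4, pos), pos, 3*d + 3*pos - 7)[d + 2] == store(store(tab, 4, pos), pos, 3*d + 3*pos - 7)[0] + d - 12) && (d != 4 || 5*pos >= -13))) implies it.
Every state satisfying the precondition satisfies the weakest precondition: the implication holds.
Answer: valid


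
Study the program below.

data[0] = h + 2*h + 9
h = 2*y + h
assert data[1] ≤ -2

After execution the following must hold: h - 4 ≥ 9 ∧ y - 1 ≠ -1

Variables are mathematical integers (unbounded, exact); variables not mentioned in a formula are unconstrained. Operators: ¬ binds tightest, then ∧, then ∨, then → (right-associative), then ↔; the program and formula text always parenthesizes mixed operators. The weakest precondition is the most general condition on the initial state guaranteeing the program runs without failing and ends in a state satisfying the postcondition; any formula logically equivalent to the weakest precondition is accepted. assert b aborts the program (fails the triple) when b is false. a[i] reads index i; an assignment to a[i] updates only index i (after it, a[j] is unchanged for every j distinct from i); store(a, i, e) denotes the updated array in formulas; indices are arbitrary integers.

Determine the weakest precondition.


Working backward. After the program, the postcondition h - 4 ≥ 9 ∧ y - 1 ≠ -1 must hold; in canonical form it is h ≥ 13 ∧ y ≠ 0.
Before assert data[1] ≤ -2: data[1] ≤ -2 ∧ h ≥ 13 ∧ y ≠ 0
Before h := 2*y + h: data[1] ≤ -2 ∧ h + 2*y ≥ 13 ∧ y ≠ 0
Before data[0] := h + 2*h + 9: data[1] ≤ -2 ∧ h + 2*y ≥ 13 ∧ y ≠ 0
Answer: WP = data[1] ≤ -2 ∧ h + 2*y ≥ 13 ∧ y ≠ 0


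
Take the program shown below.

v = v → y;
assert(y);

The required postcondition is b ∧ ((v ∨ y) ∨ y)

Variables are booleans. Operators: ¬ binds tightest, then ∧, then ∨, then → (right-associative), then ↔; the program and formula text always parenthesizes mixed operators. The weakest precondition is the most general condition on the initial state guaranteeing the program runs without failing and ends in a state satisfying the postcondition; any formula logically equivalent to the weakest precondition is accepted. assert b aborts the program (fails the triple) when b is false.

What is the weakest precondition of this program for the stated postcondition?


Working backward. After the program, the postcondition b ∧ ((v ∨ y) ∨ y) must hold; in canonical form it is b ∧ (v ∨ y).
Before assert y: y ∧ b ∧ (v ∨ y)
Before v := v → y: y ∧ b ∧ ((v → y) ∨ y)
Answer: WP = y ∧ b ∧ ((v → y) ∨ y)


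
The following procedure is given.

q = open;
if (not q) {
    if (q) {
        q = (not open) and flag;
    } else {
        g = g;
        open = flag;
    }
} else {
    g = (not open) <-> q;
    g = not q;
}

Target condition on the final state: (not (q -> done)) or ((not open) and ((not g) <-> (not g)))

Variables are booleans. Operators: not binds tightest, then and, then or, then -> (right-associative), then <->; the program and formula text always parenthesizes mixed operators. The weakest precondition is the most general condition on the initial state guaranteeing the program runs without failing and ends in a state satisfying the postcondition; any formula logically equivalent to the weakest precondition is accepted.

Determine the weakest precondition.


Working backward. After the program, the postcondition (not (q -> done)) or ((not open) and ((not g) <-> (not g))) must hold; in canonical form it is (not (q -> done)) or (not open).
Then branch requires (q -> ((not (((not open) and flag) -> done)) or (not open))) and ((not q) -> ((not (q -> done)) or (not flag))); else branch requires (not (q -> done)) or (not open).
Before the if: ((not q) -> ((q -> ((not (((not open) and flag) -> done)) or (not open))) and ((not q) -> ((not (q -> done)) or (not flag))))) and (q -> ((not (q -> done)) or (not open)))
Before q := open: ((not open) -> ((open -> ((not (((not open) and flag) -> done)) or (not open))) and ((not open) -> ((not (open -> done)) or (not flag))))) and (open -> ((not (open -> done)) or (not open)))
Answer: WP = ((not open) -> ((open -> ((not (((not open) and flag) -> done)) or (not open))) and ((not open) -> ((not (open -> done)) or (not flag))))) and (open -> ((not (open -> done)) or (not open)))


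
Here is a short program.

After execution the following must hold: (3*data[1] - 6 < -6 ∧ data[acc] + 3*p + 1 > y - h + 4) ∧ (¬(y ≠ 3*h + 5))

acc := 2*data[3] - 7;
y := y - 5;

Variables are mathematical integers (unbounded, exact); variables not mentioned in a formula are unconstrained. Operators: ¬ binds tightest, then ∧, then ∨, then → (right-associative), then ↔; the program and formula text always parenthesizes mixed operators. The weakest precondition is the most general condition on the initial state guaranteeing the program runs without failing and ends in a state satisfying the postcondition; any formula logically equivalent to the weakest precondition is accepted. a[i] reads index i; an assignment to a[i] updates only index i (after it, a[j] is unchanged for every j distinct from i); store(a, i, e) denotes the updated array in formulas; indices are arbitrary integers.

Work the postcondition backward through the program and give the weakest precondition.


Working backward. After the program, the postcondition (3*data[1] - 6 < -6 ∧ data[acc] + 3*p + 1 > y - h + 4) ∧ (¬(y ≠ 3*h + 5)) must hold; in canonical form it is 3*data[1] < 0 ∧ data[acc] + h + 3*p > y + 3 ∧ (¬(y ≠ 3*h + 5)).
Before y := y - 5: 3*data[1] < 0 ∧ data[acc] + h + 3*p > y - 2 ∧ (¬(y ≠ 3*h + 10))
Before acc := 2*data[3] - 7: 3*data[1] < 0 ∧ data[2*data[3] - 7] + h + 3*p > y - 2 ∧ (¬(y ≠ 3*h + 10))
Answer: WP = 3*data[1] < 0 ∧ data[2*data[3] - 7] + h + 3*p > y - 2 ∧ (¬(y ≠ 3*h + 10))


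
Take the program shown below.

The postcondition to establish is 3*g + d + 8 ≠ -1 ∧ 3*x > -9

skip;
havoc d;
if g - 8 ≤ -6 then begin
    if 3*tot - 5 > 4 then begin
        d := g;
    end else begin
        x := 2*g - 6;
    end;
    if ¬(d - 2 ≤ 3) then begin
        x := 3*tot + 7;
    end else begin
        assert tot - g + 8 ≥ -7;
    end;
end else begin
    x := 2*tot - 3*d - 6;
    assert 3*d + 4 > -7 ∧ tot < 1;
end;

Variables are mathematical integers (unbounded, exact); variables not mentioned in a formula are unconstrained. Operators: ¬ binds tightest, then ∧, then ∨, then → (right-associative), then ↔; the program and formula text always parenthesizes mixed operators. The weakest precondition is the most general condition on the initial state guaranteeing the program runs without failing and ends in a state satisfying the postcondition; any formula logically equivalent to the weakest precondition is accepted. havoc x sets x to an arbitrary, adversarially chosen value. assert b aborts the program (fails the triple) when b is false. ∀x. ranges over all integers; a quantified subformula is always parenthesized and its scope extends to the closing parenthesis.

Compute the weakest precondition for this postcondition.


Working backward. After the program, the postcondition 3*g + d + 8 ≠ -1 ∧ 3*x > -9 must hold; in canonical form it is d + 3*g ≠ -9 ∧ 3*x > -9.
Then branch requires (3*tot > 9 → (((¬(g ≤ 5)) → (4*g ≠ -9 ∧ 9*tot > -30)) ∧ (g ≤ 5 → (tot ≥ g - 15 ∧ 4*g ≠ -9 ∧ 3*x > -9)))) ∧ ((¬(3*tot > 9)) → (((¬(d ≤ 5)) → (d + 3*g ≠ -9 ∧ 9*tot > -30)) ∧ (d ≤ 5 → (tot ≥ g - 15 ∧ d + 3*g ≠ -9 ∧ 6*g > 9)))); else branch requires 3*d > -11 ∧ tot < 1 ∧ d + 3*g ≠ -9 ∧ 6*tot > 9*d + 9.
Before the if: (g ≤ 2 → ((3*tot > 9 → (((¬(g ≤ 5)) → (4*g ≠ -9 ∧ 9*tot > -30)) ∧ (g ≤ 5 → (tot ≥ g - 15 ∧ 4*g ≠ -9 ∧ 3*x > -9)))) ∧ ((¬(3*tot > 9)) → (((¬(d ≤ 5)) → (d + 3*g ≠ -9 ∧ 9*tot > -30)) ∧ (d ≤ 5 → (tot ≥ g - 15 ∧ d + 3*g ≠ -9 ∧ 6*g > 9)))))) ∧ ((¬(g ≤ 2)) → (3*d > -11 ∧ tot < 1 ∧ d + 3*g ≠ -9 ∧ 6*tot > 9*d + 9))
Before havoc d: ∀d_1. ((g ≤ 2 → ((3*tot > 9 → (((¬(g ≤ 5)) → (4*g ≠ -9 ∧ 9*tot > -30)) ∧ (g ≤ 5 → (tot ≥ g - 15 ∧ 4*g ≠ -9 ∧ 3*x > -9)))) ∧ ((¬(3*tot > 9)) → (((¬(d_1 ≤ 5)) → (d_1 + 3*g ≠ -9 ∧ 9*tot > -30)) ∧ (d_1 ≤ 5 → (tot ≥ g - 15 ∧ d_1 + 3*g ≠ -9 ∧ 6*g > 9)))))) ∧ ((¬(g ≤ 2)) → (3*d_1 > -11 ∧ tot < 1 ∧ d_1 + 3*g ≠ -9 ∧ 6*tot > 9*d_1 + 9)))
Before skip: ∀d_1. ((g ≤ 2 → ((3*tot > 9 → (((¬(g ≤ 5)) → (4*g ≠ -9 ∧ 9*tot > -30)) ∧ (g ≤ 5 → (tot ≥ g - 15 ∧ 4*g ≠ -9 ∧ 3*x > -9)))) ∧ ((¬(3*tot > 9)) → (((¬(d_1 ≤ 5)) → (d_1 + 3*g ≠ -9 ∧ 9*tot > -30)) ∧ (d_1 ≤ 5 → (tot ≥ g - 15 ∧ d_1 + 3*g ≠ -9 ∧ 6*g > 9)))))) ∧ ((¬(g ≤ 2)) → (3*d_1 > -11 ∧ tot < 1 ∧ d_1 + 3*g ≠ -9 ∧ 6*tot > 9*d_1 + 9)))
Answer: WP = ∀d_1. ((g ≤ 2 → ((3*tot > 9 → (((¬(g ≤ 5)) → (4*g ≠ -9 ∧ 9*tot > -30)) ∧ (g ≤ 5 → (tot ≥ g - 15 ∧ 4*g ≠ -9 ∧ 3*x > -9)))) ∧ ((¬(3*tot > 9)) → (((¬(d_1 ≤ 5)) → (d_1 + 3*g ≠ -9 ∧ 9*tot > -30)) ∧ (d_1 ≤ 5 → (tot ≥ g - 15 ∧ d_1 + 3*g ≠ -9 ∧ 6*g > 9)))))) ∧ ((¬(g ≤ 2)) → (3*d_1 > -11 ∧ tot < 1 ∧ d_1 + 3*g ≠ -9 ∧ 6*tot > 9*d_1 + 9)))


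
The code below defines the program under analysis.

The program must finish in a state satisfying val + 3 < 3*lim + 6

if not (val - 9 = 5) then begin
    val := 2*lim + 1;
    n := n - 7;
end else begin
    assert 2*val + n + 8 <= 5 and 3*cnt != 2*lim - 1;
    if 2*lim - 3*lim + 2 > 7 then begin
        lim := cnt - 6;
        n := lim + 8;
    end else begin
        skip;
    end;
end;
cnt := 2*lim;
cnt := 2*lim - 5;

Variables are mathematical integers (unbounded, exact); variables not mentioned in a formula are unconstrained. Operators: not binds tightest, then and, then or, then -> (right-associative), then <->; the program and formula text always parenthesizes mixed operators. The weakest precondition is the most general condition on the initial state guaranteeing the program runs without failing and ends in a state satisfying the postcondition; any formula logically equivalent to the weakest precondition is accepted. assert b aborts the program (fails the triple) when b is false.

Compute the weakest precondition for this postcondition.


Working backward. After the program, the postcondition val + 3 < 3*lim + 6 must hold; in canonical form it is val < 3*lim + 3.
Before cnt := 2*lim - 5: val < 3*lim + 3
Before cnt := 2*lim: val < 3*lim + 3
Then branch requires lim > -2; else branch requires n + 2*val <= -3 and 3*cnt != 2*lim - 1 and (lim < -5 -> val < 3*cnt - 15) and ((not (lim < -5)) -> val < 3*lim + 3).
Before the if: ((not (val = 14)) -> lim > -2) and (val = 14 -> (n + 2*val <= -3 and 3*cnt != 2*lim - 1 and (lim < -5 -> val < 3*cnt - 15) and ((not (lim < -5)) -> val < 3*lim + 3)))
Answer: WP = ((not (val = 14)) -> lim > -2) and (val = 14 -> (n + 2*val <= -3 and 3*cnt != 2*lim - 1 and (lim < -5 -> val < 3*cnt - 15) and ((not (lim < -5)) -> val < 3*lim + 3)))


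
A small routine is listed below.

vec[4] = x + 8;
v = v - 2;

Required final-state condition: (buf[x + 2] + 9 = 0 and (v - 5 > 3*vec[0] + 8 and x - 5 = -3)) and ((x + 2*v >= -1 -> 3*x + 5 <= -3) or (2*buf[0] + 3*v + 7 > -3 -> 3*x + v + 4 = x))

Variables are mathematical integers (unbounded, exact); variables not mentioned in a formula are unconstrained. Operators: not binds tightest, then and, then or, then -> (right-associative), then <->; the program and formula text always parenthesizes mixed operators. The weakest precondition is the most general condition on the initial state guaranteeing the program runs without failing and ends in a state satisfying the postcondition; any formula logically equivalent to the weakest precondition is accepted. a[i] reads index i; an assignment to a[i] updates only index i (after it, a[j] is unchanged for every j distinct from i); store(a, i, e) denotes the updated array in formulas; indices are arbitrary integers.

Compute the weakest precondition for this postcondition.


Working backward. After the program, the postcondition (buf[x + 2] + 9 = 0 and (v - 5 > 3*vec[0] + 8 and x - 5 = -3)) and ((x + 2*v >= -1 -> 3*x + 5 <= -3) or (2*buf[0] + 3*v + 7 > -3 -> 3*x + v + 4 = x)) must hold; in canonical form it is buf[x + 2] = -9 and v > 3*vec[0] + 13 and x = 2 and ((2*v + x >= -1 -> 3*x <= -8) or (2*buf[0] + 3*v > -10 -> v + 2*x = -4)).
Before v := v - 2: buf[x + 2] = -9 and v > 3*vec[0] + 15 and x = 2 and ((2*v + x >= 3 -> 3*x <= -8) or (2*buf[0] + 3*v > -4 -> v + 2*x = -2))
Before vec[4] := x + 8: buf[x + 2] = -9 and v > 3*vec[0] + 15 and x = 2 and ((2*v + x >= 3 -> 3*x <= -8) or (2*buf[0] + 3*v > -4 -> v + 2*x = -2))
Answer: WP = buf[x + 2] = -9 and v > 3*vec[0] + 15 and x = 2 and ((2*v + x >= 3 -> 3*x <= -8) or (2*buf[0] + 3*v > -4 -> v + 2*x = -2))


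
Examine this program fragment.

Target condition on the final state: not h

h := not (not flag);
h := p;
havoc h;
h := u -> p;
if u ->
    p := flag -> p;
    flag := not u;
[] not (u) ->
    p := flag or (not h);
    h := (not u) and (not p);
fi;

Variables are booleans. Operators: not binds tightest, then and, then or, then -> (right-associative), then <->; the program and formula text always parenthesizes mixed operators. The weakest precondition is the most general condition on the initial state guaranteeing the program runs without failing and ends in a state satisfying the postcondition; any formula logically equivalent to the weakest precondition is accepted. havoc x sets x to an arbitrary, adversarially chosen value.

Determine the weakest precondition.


Working backward. After the program, not h must hold.
Then branch requires not h; else branch requires not ((not u) and (not (flag or (not h)))).
Before the if: (u -> (not h)) and ((not u) -> (not ((not u) and (not (flag or (not h))))))
Before h := u -> p: (u -> (not (u -> p))) and ((not u) -> (not ((not u) and (not (flag or (not (u -> p)))))))
Before havoc h: (u -> (not (u -> p))) and ((not u) -> (not ((not u) and (not (flag or (not (u -> p)))))))
Before h := p: (u -> (not (u -> p))) and ((not u) -> (not ((not u) and (not (flag or (not (u -> p)))))))
Before h := not (not flag): (u -> (not (u -> p))) and ((not u) -> (not ((not u) and (not (flag or (not (u -> p)))))))
Answer: WP = (u -> (not (u -> p))) and ((not u) -> (not ((not u) and (not (flag or (not (u -> p)))))))


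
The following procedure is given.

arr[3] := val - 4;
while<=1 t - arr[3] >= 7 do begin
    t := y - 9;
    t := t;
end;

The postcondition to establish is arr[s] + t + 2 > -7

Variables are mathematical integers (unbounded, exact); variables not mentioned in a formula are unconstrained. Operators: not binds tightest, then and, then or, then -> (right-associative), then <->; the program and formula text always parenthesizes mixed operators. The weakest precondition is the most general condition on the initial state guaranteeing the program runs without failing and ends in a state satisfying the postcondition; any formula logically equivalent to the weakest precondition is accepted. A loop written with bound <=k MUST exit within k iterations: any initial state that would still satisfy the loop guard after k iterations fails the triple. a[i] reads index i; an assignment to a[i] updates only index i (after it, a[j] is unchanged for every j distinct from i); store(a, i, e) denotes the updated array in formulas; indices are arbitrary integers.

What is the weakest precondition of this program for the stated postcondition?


Working backward. After the program, the postcondition arr[s] + t + 2 > -7 must hold; in canonical form it is arr[s] + t > -9.
Before the loop (bound <=1), unroll the exhaustion recursion (WP_0 = exit-now case; WP_j = one more guarded iteration, up to j = 1):
  WP_0: (not (t >= arr[3] + 7)) and arr[s] + t > -9
  WP_1: (t >= arr[3] + 7 -> ((not (y >= arr[3] + 16)) and arr[s] + y > 0)) and ((not (t >= arr[3] + 7)) -> arr[s] + t > -9)
So before the loop: (t >= arr[3] + 7 -> ((not (y >= arr[3] + 16)) and arr[s] + y > 0)) and ((not (t >= arr[3] + 7)) -> arr[s] + t > -9)
Before arr[3] := val - 4: (t >= val + 3 -> ((not (y >= val + 12)) and store(arr, 3, val - 4)[s] + y > 0)) and ((not (t >= val + 3)) -> store(arr, 3, val - 4)[s] + t > -9)
Answer: WP = (t >= val + 3 -> ((not (y >= val + 12)) and store(arr, 3, val - 4)[s] + y > 0)) and ((not (t >= val + 3)) -> store(arr, 3, val - 4)[s] + t > -9)


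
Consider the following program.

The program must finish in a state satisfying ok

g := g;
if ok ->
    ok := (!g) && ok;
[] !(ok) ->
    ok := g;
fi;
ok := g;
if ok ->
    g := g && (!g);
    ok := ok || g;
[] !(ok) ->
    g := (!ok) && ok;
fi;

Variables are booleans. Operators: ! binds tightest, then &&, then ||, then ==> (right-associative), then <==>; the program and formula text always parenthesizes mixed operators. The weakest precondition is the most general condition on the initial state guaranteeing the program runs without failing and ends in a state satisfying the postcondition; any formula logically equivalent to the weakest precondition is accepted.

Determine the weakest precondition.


Working backward. After the program, ok must hold.
Then branch requires ok; else branch requires ok.
Before the if: (!ok) ==> ok
Before ok := g: (!g) ==> g
Then branch requires (!g) ==> g; else branch requires (!g) ==> g.
Before the if: (ok ==> ((!g) ==> g)) && ((!ok) ==> ((!g) ==> g))
Before g := g: (ok ==> ((!g) ==> g)) && ((!ok) ==> ((!g) ==> g))
Answer: WP = (ok ==> ((!g) ==> g)) && ((!ok) ==> ((!g) ==> g))


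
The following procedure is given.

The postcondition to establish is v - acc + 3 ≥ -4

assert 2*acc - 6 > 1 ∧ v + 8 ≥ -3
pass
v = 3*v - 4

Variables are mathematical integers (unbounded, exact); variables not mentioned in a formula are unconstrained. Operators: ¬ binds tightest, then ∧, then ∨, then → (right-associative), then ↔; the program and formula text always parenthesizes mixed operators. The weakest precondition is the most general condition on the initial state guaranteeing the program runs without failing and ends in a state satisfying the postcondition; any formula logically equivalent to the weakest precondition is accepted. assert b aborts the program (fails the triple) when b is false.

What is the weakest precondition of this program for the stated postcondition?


Working backward. After the program, the postcondition v - acc + 3 ≥ -4 must hold; in canonical form it is v ≥ acc - 7.
Before v := 3*v - 4: 3*v ≥ acc - 3
Before skip: 3*v ≥ acc - 3
Before assert 2*acc - 6 > 1 ∧ v + 8 ≥ -3: 2*acc > 7 ∧ v ≥ -11 ∧ 3*v ≥ acc - 3
Answer: WP = 2*acc > 7 ∧ v ≥ -11 ∧ 3*v ≥ acc - 3


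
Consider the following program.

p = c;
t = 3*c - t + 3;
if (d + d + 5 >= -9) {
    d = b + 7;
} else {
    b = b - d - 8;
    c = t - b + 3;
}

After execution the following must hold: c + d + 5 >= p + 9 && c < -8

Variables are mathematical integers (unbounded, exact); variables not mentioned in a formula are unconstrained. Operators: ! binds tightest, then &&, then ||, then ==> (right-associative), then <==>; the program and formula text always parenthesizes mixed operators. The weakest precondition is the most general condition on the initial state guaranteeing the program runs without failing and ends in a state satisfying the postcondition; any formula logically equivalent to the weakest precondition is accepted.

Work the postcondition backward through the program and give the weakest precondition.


Working backward. After the program, the postcondition c + d + 5 >= p + 9 && c < -8 must hold; in canonical form it is c + d >= p + 4 && c < -8.
Then branch requires b + c >= p - 3 && c < -8; else branch requires 2*d + t >= b + p - 7 && d + t < b - 19.
Before the if: (2*d >= -14 ==> (b + c >= p - 3 && c < -8)) && ((!(2*d >= -14)) ==> (2*d + t >= b + p - 7 && d + t < b - 19))
Before t := 3*c - t + 3: (2*d >= -14 ==> (b + c >= p - 3 && c < -8)) && ((!(2*d >= -14)) ==> (3*c + 2*d >= b + p + t - 10 && 3*c + d < b + t - 22))
Before p := c: (2*d >= -14 ==> (b >= -3 && c < -8)) && ((!(2*d >= -14)) ==> (2*c + 2*d >= b + t - 10 && 3*c + d < b + t - 22))
Answer: WP = (2*d >= -14 ==> (b >= -3 && c < -8)) && ((!(2*d >= -14)) ==> (2*c + 2*d >= b + t - 10 && 3*c + d < b + t - 22))


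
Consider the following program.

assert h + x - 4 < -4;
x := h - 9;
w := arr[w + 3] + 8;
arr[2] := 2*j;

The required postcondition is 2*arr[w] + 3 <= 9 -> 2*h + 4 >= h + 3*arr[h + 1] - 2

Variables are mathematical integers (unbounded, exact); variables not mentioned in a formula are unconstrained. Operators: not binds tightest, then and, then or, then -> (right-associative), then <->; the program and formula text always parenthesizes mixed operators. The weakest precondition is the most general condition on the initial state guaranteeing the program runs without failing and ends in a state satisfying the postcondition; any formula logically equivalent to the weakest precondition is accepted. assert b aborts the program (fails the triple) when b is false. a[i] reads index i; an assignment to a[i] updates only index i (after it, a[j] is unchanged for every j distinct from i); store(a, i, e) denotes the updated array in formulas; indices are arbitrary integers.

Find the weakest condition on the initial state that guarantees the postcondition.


Working backward. After the program, the postcondition 2*arr[w] + 3 <= 9 -> 2*h + 4 >= h + 3*arr[h + 1] - 2 must hold; in canonical form it is 2*arr[w] <= 6 -> h >= 3*arr[h + 1] - 6.
Before arr[2] := 2*j: 2*store(arr, 2, 2*j)[w] <= 6 -> h >= 3*store(arr, 2, 2*j)[h + 1] - 6
Before w := arr[w + 3] + 8: 2*store(arr, 2, 2*j)[arr[w + 3] + 8] <= 6 -> h >= 3*store(arr, 2, 2*j)[h + 1] - 6
Before x := h - 9: 2*store(arr, 2, 2*j)[arr[w + 3] + 8] <= 6 -> h >= 3*store(arr, 2, 2*j)[h + 1] - 6
Before assert h + x - 4 < -4: h + x < 0 and (2*store(arr, 2, 2*j)[arr[w + 3] + 8] <= 6 -> h >= 3*store(arr, 2, 2*j)[h + 1] - 6)
Answer: WP = h + x < 0 and (2*store(arr, 2, 2*j)[arr[w + 3] + 8] <= 6 -> h >= 3*store(arr, 2, 2*j)[h + 1] - 6)


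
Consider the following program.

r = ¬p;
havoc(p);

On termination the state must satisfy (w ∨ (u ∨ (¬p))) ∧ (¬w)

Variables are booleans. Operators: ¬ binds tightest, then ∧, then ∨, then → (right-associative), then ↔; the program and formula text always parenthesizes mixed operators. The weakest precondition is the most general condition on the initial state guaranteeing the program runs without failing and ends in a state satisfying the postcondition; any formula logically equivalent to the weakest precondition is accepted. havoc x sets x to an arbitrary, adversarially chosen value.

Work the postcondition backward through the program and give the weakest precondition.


Working backward. After the program, the postcondition (w ∨ (u ∨ (¬p))) ∧ (¬w) must hold; in canonical form it is (w ∨ u ∨ (¬p)) ∧ (¬w).
Before havoc p: (w ∨ u) ∧ (¬w)
Before r := ¬p: (w ∨ u) ∧ (¬w)
Answer: WP = (w ∨ u) ∧ (¬w)


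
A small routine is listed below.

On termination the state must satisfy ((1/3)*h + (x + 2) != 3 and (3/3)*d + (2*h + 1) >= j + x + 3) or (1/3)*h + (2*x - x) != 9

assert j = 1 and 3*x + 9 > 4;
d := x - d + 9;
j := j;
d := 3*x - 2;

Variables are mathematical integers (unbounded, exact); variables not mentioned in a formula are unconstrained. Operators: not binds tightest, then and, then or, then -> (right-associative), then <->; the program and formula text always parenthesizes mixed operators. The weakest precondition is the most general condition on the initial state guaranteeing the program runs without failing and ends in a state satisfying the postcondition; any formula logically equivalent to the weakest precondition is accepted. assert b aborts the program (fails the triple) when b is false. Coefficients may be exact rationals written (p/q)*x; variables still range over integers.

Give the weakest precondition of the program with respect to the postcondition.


Working backward. After the program, the postcondition ((1/3)*h + (x + 2) != 3 and (3/3)*d + (2*h + 1) >= j + x + 3) or (1/3)*h + (2*x - x) != 9 must hold; in canonical form it is ((1/3)*h + x != 1 and d + 2*h >= j + x + 2) or (1/3)*h + x != 9.
Before d := 3*x - 2: ((1/3)*h + x != 1 and 2*h + 2*x >= j + 4) or (1/3)*h + x != 9
Before j := j: ((1/3)*h + x != 1 and 2*h + 2*x >= j + 4) or (1/3)*h + x != 9
Before d := x - d + 9: ((1/3)*h + x != 1 and 2*h + 2*x >= j + 4) or (1/3)*h + x != 9
Before assert j = 1 and 3*x + 9 > 4: j = 1 and 3*x > -5 and (((1/3)*h + x != 1 and 2*h + 2*x >= j + 4) or (1/3)*h + x != 9)
Answer: WP = j = 1 and 3*x > -5 and (((1/3)*h + x != 1 and 2*h + 2*x >= j + 4) or (1/3)*h + x != 9)


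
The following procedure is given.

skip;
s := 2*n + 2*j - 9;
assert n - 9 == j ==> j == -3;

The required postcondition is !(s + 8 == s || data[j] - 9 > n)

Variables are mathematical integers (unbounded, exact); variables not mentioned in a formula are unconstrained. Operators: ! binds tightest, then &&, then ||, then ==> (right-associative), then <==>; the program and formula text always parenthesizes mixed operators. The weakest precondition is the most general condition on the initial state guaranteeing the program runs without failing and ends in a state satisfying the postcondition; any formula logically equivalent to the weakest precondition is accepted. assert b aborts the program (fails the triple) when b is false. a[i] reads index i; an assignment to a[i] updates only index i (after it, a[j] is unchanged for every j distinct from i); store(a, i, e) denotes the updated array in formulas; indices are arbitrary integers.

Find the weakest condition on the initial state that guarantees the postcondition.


Working backward. After the program, the postcondition !(s + 8 == s || data[j] - 9 > n) must hold; in canonical form it is !(data[j] > n + 9).
Before assert n - 9 == j ==> j == -3: (n == j + 9 ==> j == -3) && (!(data[j] > n + 9))
Before s := 2*n + 2*j - 9: (n == j + 9 ==> j == -3) && (!(data[j] > n + 9))
Before skip: (n == j + 9 ==> j == -3) && (!(data[j] > n + 9))
Answer: WP = (n == j + 9 ==> j == -3) && (!(data[j] > n + 9))


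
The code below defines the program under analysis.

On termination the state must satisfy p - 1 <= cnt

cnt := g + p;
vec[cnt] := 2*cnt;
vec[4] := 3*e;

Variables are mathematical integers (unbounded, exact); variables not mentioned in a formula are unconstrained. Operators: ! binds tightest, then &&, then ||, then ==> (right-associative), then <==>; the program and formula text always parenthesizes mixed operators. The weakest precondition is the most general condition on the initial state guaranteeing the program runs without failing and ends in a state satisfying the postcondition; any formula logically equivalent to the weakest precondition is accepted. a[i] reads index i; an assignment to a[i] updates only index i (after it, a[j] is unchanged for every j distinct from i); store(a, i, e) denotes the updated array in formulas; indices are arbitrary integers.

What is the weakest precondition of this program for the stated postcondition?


Working backward. After the program, the postcondition p - 1 <= cnt must hold; in canonical form it is p <= cnt + 1.
Before vec[4] := 3*e: p <= cnt + 1
Before vec[cnt] := 2*cnt: p <= cnt + 1
Before cnt := g + p: g >= -1
Answer: WP = g >= -1


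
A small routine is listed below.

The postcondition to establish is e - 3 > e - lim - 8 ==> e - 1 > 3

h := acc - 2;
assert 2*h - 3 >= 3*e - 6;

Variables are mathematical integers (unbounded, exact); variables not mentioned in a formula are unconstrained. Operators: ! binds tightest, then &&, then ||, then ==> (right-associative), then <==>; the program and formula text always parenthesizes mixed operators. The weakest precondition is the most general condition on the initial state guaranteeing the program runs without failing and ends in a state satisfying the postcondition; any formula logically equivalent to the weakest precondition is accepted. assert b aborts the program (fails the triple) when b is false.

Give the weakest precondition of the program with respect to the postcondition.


Working backward. After the program, the postcondition e - 3 > e - lim - 8 ==> e - 1 > 3 must hold; in canonical form it is lim > -5 ==> e > 4.
Before assert 2*h - 3 >= 3*e - 6: 2*h >= 3*e - 3 && (lim > -5 ==> e > 4)
Before h := acc - 2: 2*acc >= 3*e + 1 && (lim > -5 ==> e > 4)
Answer: WP = 2*acc >= 3*e + 1 && (lim > -5 ==> e > 4)


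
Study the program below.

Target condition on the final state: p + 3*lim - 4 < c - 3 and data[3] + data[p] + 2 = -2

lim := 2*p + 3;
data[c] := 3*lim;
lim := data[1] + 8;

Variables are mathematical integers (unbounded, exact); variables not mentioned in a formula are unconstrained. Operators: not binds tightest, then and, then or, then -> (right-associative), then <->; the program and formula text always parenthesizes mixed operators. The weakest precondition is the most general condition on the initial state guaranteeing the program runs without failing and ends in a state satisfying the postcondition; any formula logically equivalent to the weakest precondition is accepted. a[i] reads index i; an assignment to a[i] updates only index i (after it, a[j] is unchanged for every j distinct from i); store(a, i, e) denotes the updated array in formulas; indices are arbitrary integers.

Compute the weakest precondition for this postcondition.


Working backward. After the program, the postcondition p + 3*lim - 4 < c - 3 and data[3] + data[p] + 2 = -2 must hold; in canonical form it is 3*lim + p < c + 1 and data[3] + data[p] = -4.
Before lim := data[1] + 8: 3*data[1] + p < c - 23 and data[3] + data[p] = -4
Before data[c] := 3*lim: 3*store(data, c, 3*lim)[1] + p < c - 23 and store(data, c, 3*lim)[3] + store(data, c, 3*lim)[p] = -4
Before lim := 2*p + 3: 3*store(data, c, 6*p + 9)[1] + p < c - 23 and store(data, c, 6*p + 9)[3] + store(data, c, 6*p + 9)[p] = -4
Answer: WP = 3*store(data, c, 6*p + 9)[1] + p < c - 23 and store(data, c, 6*p + 9)[3] + store(data, c, 6*p + 9)[p] = -4


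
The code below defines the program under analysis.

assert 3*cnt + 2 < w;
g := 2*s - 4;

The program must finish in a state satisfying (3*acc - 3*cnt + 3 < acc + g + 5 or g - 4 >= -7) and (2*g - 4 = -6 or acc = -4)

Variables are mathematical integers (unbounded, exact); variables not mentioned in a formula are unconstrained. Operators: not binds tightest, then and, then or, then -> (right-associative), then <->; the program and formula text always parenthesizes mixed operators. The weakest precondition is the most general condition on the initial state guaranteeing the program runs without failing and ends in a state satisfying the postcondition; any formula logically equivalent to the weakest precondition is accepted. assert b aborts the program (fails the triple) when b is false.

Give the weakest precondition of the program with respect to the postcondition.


Working backward. After the program, the postcondition (3*acc - 3*cnt + 3 < acc + g + 5 or g - 4 >= -7) and (2*g - 4 = -6 or acc = -4) must hold; in canonical form it is (2*acc < 3*cnt + g + 2 or g >= -3) and (2*g = -2 or acc = -4).
Before g := 2*s - 4: (2*acc < 3*cnt + 2*s - 2 or 2*s >= 1) and (4*s = 6 or acc = -4)
Before assert 3*cnt + 2 < w: 3*cnt < w - 2 and (2*acc < 3*cnt + 2*s - 2 or 2*s >= 1) and (4*s = 6 or acc = -4)
Answer: WP = 3*cnt < w - 2 and (2*acc < 3*cnt + 2*s - 2 or 2*s >= 1) and (4*s = 6 or acc = -4)


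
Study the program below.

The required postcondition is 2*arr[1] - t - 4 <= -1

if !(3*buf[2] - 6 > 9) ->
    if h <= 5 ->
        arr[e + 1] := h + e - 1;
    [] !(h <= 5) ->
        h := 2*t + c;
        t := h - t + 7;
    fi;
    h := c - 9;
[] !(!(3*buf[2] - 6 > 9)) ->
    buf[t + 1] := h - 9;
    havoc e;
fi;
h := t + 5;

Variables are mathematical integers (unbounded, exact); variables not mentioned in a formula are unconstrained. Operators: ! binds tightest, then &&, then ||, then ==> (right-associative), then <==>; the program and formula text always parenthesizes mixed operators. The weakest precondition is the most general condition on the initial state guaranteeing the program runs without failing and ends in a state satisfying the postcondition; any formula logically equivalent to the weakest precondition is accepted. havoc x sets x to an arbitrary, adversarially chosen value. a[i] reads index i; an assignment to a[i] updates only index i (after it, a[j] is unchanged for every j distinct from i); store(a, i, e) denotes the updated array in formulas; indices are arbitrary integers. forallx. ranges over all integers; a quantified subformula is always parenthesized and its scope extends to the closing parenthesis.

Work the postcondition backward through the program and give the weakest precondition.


Working backward. After the program, the postcondition 2*arr[1] - t - 4 <= -1 must hold; in canonical form it is 2*arr[1] <= t + 3.
Before h := t + 5: 2*arr[1] <= t + 3
Then branch requires (h <= 5 ==> 2*store(arr, e + 1, e + h - 1)[1] <= t + 3) && ((!(h <= 5)) ==> 2*arr[1] <= c + t + 10); else branch requires 2*arr[1] <= t + 3.
Before the if: ((!(3*buf[2] > 15)) ==> ((h <= 5 ==> 2*store(arr, e + 1, e + h - 1)[1] <= t + 3) && ((!(h <= 5)) ==> 2*arr[1] <= c + t + 10))) && (3*buf[2] > 15 ==> 2*arr[1] <= t + 3)
Answer: WP = ((!(3*buf[2] > 15)) ==> ((h <= 5 ==> 2*store(arr, e + 1, e + h - 1)[1] <= t + 3) && ((!(h <= 5)) ==> 2*arr[1] <= c + t + 10))) && (3*buf[2] > 15 ==> 2*arr[1] <= t + 3)


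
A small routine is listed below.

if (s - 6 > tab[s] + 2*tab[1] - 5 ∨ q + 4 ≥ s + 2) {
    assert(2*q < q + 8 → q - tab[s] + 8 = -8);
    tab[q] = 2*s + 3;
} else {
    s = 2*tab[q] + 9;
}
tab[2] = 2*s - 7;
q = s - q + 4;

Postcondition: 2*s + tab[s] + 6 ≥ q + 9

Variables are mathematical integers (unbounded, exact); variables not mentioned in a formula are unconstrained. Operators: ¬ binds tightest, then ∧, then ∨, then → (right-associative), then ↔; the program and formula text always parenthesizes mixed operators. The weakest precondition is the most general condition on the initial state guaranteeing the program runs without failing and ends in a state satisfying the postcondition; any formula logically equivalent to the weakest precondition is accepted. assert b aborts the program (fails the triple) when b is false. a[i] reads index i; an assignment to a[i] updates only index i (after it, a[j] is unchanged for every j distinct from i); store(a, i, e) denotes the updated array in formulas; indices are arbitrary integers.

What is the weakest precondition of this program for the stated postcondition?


Working backward. After the program, the postcondition 2*s + tab[s] + 6 ≥ q + 9 must hold; in canonical form it is tab[s] + 2*s ≥ q + 3.
Before q := s - q + 4: tab[s] + q + s ≥ 7
Before tab[2] := 2*s - 7: store(tab, 2, 2*s - 7)[s] + q + s ≥ 7
Then branch requires (q < 8 → q = tab[s] - 16) ∧ store(store(tab, q, 2*s + 3), 2, 2*s - 7)[s] + q + s ≥ 7; else branch requires 2*tab[q] + store(tab, 2, 4*tab[q] + 11)[2*tab[q] + 9] + q ≥ -2.
Before the if: ((s > 2*tab[1] + tab[s] + 1 ∨ q ≥ s - 2) → ((q < 8 → q = tab[s] - 16) ∧ store(store(tab, q, 2*s + 3), 2, 2*s - 7)[s] + q + s ≥ 7)) ∧ ((¬(s > 2*tab[1] + tab[s] + 1 ∨ q ≥ s - 2)) → 2*tab[q] + store(tab, 2, 4*tab[q] + 11)[2*tab[q] + 9] + q ≥ -2)
Answer: WP = ((s > 2*tab[1] + tab[s] + 1 ∨ q ≥ s - 2) → ((q < 8 → q = tab[s] - 16) ∧ store(store(tab, q, 2*s + 3), 2, 2*s - 7)[s] + q + s ≥ 7)) ∧ ((¬(s > 2*tab[1] + tab[s] + 1 ∨ q ≥ s - 2)) → 2*tab[q] + store(tab, 2, 4*tab[q] + 11)[2*tab[q] + 9] + q ≥ -2)


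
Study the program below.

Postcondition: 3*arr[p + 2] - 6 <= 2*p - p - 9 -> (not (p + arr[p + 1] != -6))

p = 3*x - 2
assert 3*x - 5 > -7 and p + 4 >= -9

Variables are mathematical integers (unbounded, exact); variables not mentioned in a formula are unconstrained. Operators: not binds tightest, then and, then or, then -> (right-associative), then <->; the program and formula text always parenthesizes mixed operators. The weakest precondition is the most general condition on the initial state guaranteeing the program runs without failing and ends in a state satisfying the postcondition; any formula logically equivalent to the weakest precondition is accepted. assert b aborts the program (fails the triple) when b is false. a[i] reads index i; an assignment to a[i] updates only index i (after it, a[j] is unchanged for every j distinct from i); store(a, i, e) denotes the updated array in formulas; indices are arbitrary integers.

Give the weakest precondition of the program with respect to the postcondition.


Working backward. After the program, the postcondition 3*arr[p + 2] - 6 <= 2*p - p - 9 -> (not (p + arr[p + 1] != -6)) must hold; in canonical form it is 3*arr[p + 2] <= p - 3 -> (not (arr[p + 1] + p != -6)).
Before assert 3*x - 5 > -7 and p + 4 >= -9: 3*x > -2 and p >= -13 and (3*arr[p + 2] <= p - 3 -> (not (arr[p + 1] + p != -6)))
Before p := 3*x - 2: 3*x > -2 and 3*x >= -11 and (3*arr[3*x] <= 3*x - 5 -> (not (arr[3*x - 1] + 3*x != -4)))
Answer: WP = 3*x > -2 and 3*x >= -11 and (3*arr[3*x] <= 3*x - 5 -> (not (arr[3*x - 1] + 3*x != -4)))
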